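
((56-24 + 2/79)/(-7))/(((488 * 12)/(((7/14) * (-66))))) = 0.03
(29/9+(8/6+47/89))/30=0.17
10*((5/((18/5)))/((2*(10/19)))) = 475/36 = 13.19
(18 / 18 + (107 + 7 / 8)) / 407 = 871/3256 = 0.27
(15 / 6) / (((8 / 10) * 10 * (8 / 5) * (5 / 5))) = 25/128 = 0.20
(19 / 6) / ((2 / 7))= 133/12 = 11.08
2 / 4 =1/2 = 0.50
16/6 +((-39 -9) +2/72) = -1631/36 = -45.31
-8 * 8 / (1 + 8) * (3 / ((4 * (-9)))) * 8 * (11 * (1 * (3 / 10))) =704/45 = 15.64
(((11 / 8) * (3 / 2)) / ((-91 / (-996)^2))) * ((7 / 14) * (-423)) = 4755340.43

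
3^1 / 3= 1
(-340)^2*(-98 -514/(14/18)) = -614067200/7 = -87723885.71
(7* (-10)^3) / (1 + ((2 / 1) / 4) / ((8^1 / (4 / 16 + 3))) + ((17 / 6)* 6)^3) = -448000/314509 = -1.42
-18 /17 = -1.06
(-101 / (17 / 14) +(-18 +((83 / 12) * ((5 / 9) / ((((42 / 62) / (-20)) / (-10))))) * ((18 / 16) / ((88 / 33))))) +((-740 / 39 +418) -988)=-10472185/49504 = -211.54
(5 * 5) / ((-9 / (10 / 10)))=-25/9 = -2.78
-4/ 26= -2/13 = -0.15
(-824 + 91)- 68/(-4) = -716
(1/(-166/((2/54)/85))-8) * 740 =-225534314/38097 = -5920.00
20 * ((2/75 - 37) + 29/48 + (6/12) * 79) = 3757/60 = 62.62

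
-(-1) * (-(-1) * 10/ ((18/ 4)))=20/9 = 2.22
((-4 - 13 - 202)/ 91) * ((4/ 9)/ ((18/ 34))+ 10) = -64094/2457 = -26.09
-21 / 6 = -7/2 = -3.50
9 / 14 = 0.64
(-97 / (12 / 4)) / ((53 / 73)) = -7081/159 = -44.53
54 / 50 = 27/25 = 1.08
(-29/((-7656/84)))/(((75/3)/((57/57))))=7/550 = 0.01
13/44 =0.30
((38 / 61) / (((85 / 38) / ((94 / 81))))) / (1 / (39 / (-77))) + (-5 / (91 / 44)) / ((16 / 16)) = -361727284/140134995 = -2.58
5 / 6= 0.83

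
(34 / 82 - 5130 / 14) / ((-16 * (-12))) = -52523/27552 = -1.91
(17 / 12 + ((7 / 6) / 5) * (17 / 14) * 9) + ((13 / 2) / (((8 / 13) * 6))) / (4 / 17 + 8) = 11237/2688 = 4.18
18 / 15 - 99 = -489/5 = -97.80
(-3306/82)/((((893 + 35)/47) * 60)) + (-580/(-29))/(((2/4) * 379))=711153/9944960 = 0.07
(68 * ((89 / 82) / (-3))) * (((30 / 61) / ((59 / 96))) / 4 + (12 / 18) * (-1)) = 15244988/1328031 = 11.48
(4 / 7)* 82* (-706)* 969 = -224389392/7 = -32055627.43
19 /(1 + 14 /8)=76/11 = 6.91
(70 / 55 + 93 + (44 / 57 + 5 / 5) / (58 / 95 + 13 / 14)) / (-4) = -6445987/270204 = -23.86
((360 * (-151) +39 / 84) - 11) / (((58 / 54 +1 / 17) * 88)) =-139754025/256256 = -545.37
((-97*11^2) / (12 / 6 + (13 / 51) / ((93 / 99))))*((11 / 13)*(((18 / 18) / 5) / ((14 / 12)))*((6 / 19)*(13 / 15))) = -272157556/1326675 = -205.14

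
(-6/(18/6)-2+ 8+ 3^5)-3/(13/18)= 3157/13 = 242.85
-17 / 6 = -2.83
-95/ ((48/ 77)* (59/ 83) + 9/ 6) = -1214290/24837 = -48.89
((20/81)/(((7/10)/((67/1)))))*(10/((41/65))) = 8710000/23247 = 374.67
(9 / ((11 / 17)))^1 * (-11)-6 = -159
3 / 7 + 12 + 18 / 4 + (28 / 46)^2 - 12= 39245/7406 = 5.30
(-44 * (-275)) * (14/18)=84700/9 = 9411.11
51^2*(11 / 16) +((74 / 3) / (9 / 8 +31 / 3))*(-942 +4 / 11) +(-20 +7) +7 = -11853101/48400 = -244.90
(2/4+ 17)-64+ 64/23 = -2011/46 = -43.72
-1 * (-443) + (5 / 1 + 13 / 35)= 15693/35 = 448.37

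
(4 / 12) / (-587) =-1/1761 = 0.00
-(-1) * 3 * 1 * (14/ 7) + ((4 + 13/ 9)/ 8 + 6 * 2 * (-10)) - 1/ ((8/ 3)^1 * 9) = -4081/36 = -113.36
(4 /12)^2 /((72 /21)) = 0.03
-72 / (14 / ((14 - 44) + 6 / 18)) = 1068/7 = 152.57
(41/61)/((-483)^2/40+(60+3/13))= 21320/186908697 = 0.00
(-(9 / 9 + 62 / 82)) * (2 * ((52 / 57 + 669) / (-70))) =26184/779 = 33.61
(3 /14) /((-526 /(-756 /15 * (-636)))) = -17172/1315 = -13.06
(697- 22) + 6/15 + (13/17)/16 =918609/1360 = 675.45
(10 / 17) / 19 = 10/323 = 0.03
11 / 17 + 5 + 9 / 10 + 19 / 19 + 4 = 11.55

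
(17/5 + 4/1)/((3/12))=148/5 = 29.60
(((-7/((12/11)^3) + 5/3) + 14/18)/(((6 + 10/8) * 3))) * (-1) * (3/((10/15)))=5093/8352 = 0.61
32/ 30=16/15 = 1.07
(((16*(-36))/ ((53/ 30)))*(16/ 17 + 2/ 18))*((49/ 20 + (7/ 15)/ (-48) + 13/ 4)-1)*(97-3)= -408860144/2703 = -151261.61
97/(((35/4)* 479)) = 0.02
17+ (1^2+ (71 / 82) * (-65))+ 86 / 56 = -42183/1148 = -36.74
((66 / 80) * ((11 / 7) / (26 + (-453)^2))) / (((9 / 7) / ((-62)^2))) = 0.02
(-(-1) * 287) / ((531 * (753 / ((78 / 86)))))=3731/5731083 = 0.00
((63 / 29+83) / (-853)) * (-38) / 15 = 18772/74211 = 0.25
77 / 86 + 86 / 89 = 14249/7654 = 1.86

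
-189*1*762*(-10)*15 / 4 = 5400675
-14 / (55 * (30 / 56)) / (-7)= 56/825 = 0.07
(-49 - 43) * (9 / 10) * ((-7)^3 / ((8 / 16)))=284004/5 = 56800.80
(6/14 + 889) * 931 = 828058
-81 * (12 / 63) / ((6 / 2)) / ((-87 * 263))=12/53389 = 0.00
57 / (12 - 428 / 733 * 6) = 13927/2076 = 6.71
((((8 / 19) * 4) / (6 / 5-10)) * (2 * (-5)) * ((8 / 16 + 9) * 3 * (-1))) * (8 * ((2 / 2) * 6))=-28800/11 = -2618.18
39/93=13/31 = 0.42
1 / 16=0.06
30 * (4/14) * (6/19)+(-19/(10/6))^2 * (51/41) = 164.36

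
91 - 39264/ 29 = -36625/29 = -1262.93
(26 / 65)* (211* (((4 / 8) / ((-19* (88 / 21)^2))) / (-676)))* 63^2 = 369319419/497319680 = 0.74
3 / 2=1.50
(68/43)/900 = 17/9675 = 0.00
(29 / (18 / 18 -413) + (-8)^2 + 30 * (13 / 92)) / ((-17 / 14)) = -4521769/80546 = -56.14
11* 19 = 209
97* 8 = 776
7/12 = 0.58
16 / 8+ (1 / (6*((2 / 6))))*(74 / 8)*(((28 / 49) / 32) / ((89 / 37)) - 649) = -119599679/39872 = -2999.59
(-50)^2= 2500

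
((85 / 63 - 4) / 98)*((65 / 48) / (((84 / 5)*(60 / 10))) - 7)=28226173/149361408 = 0.19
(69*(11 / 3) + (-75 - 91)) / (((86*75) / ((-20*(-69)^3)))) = 19053522/215 = 88621.03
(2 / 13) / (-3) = -2/39 = -0.05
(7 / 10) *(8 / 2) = 2.80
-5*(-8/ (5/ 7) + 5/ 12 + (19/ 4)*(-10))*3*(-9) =-31473/4 = -7868.25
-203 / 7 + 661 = 632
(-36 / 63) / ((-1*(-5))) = -4/35 = -0.11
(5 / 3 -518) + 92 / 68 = -26264/51 = -514.98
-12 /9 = -4/3 = -1.33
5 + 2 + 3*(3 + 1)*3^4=979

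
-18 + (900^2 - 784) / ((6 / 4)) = 1618378/3 = 539459.33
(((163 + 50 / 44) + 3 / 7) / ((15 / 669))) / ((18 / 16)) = 22605956/3465 = 6524.09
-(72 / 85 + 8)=-752/85 = -8.85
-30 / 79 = -0.38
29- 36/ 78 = 371/13 = 28.54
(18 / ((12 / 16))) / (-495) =-0.05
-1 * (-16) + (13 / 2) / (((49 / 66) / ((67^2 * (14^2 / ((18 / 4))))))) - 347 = 5134423/3 = 1711474.33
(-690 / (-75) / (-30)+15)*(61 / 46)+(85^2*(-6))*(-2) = 149591111/1725 = 86719.48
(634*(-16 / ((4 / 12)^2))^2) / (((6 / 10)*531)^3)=0.41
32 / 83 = 0.39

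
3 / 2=1.50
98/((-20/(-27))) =1323/10 = 132.30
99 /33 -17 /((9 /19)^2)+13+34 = -2087/81 = -25.77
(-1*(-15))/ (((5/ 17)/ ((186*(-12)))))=-113832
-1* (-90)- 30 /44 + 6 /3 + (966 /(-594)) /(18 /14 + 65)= 4193665/45936 = 91.29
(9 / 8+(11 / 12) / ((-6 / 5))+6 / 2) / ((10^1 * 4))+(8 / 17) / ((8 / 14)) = 0.91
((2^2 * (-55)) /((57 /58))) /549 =-12760/31293 = -0.41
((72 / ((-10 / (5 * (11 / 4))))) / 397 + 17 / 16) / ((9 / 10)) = 25825/28584 = 0.90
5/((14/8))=20/7 = 2.86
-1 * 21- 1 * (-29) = 8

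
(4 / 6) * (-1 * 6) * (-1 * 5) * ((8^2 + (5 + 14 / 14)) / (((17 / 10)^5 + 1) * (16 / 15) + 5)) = 66.00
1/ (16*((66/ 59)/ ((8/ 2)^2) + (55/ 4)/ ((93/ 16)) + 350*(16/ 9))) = 16461/164519854 = 0.00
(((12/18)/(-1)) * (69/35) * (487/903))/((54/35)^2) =-56005/188082 = -0.30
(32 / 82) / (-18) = -8/369 = -0.02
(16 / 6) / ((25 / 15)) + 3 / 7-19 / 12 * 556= -92222/105 = -878.30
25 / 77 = 0.32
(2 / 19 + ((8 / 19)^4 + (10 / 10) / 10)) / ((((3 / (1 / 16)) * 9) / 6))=308461/93831120 = 0.00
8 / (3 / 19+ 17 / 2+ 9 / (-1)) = -304/13 = -23.38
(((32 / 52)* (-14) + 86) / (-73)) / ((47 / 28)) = -28168/44603 = -0.63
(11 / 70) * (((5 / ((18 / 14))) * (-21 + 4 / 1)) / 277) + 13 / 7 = 1.82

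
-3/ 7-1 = -10/7 = -1.43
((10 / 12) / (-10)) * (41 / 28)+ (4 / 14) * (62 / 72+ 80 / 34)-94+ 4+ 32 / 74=-88.77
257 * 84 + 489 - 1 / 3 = 22076.67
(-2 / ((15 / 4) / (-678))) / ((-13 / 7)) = -12656/65 = -194.71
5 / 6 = 0.83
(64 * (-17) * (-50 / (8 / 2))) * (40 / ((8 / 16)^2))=2176000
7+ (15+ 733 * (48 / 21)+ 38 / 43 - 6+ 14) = 513600/301 = 1706.31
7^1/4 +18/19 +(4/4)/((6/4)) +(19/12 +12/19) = 106/19 = 5.58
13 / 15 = 0.87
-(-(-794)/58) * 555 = -220335/29 = -7597.76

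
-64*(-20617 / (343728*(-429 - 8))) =-82468/9388071 = -0.01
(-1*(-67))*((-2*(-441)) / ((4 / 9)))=265923/2 = 132961.50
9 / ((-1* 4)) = -2.25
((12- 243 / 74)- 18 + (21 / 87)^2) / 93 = -574141/5787762 = -0.10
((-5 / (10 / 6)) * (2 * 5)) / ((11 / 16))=-480/11 = -43.64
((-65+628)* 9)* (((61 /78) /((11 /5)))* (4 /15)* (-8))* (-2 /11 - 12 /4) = 19232080/1573 = 12226.37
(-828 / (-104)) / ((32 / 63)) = 13041/832 = 15.67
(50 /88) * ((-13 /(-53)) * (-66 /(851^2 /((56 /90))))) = -910/115147959 = 0.00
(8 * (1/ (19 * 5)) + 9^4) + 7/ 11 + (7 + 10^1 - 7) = 6867448/1045 = 6571.72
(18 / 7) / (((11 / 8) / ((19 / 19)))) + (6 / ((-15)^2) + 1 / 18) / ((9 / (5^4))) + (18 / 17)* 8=3403657/212058 = 16.05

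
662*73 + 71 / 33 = 48328.15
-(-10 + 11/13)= 119/13 = 9.15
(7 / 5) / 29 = 7/145 = 0.05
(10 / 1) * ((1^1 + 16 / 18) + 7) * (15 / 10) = 400/3 = 133.33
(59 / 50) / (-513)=-59/25650 = 0.00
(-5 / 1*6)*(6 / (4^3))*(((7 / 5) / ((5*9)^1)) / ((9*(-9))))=7/6480 = 0.00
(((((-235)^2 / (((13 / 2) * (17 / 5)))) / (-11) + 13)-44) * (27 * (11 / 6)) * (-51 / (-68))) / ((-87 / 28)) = 39539493/12818 = 3084.69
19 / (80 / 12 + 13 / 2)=114/79 = 1.44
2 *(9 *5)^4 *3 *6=147622500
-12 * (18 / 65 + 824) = -642936/65 = -9891.32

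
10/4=5/2 = 2.50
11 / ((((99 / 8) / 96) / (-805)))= -206080/3 = -68693.33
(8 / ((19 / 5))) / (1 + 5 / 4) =160/171 = 0.94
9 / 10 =0.90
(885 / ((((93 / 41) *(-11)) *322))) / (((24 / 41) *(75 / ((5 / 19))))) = -99179/150209136 = 0.00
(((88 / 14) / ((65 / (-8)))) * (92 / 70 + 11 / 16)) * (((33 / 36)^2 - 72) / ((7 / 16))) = 252711514/1003275 = 251.89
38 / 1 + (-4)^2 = 54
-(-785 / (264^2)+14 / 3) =-324463/69696 = -4.66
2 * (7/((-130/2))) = -14/65 = -0.22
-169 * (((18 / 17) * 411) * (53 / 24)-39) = -10595793/68 = -155820.49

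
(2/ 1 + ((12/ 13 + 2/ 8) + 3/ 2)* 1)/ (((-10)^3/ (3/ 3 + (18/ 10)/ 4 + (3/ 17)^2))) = -2080323/300560000 = -0.01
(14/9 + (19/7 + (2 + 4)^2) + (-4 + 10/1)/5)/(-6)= -13063/1890 = -6.91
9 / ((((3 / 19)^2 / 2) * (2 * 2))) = 361/2 = 180.50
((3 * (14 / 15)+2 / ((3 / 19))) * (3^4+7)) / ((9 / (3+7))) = 40832/27 = 1512.30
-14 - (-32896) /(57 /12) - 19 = 130957/19 = 6892.47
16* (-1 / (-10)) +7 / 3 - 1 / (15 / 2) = 19/5 = 3.80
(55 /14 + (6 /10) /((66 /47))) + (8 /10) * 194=61429/385 = 159.56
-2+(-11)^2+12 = 131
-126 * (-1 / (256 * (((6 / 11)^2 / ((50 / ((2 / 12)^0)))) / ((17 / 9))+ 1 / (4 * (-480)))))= 9719325/51923 = 187.19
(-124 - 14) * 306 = -42228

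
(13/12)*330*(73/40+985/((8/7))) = 1235091/4 = 308772.75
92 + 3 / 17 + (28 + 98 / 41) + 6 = 89611/697 = 128.57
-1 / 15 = -0.07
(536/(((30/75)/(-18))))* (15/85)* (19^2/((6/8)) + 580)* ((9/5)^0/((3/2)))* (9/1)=-460788480/17 = -27105204.71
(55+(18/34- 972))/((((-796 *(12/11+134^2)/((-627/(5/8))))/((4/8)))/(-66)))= 177301179/83529653 = 2.12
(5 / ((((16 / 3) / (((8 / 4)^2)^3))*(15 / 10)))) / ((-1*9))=-40/9 = -4.44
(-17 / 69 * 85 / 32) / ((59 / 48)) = -1445/2714 = -0.53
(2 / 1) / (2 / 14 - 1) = -7/3 = -2.33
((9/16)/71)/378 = 1/47712 = 0.00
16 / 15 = 1.07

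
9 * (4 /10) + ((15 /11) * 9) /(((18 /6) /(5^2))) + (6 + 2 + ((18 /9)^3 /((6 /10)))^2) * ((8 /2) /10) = 89191/495 = 180.18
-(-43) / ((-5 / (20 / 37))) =-172/37 = -4.65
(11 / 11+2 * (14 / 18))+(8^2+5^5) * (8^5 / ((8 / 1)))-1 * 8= 13062138.56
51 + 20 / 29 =1499/29 = 51.69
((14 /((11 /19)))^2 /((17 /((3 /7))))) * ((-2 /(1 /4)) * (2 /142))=-242592/146047 = -1.66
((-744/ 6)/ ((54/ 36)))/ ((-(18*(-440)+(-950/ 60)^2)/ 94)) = -279744/276095 = -1.01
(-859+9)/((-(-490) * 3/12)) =-340/49 = -6.94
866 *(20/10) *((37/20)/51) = 16021/255 = 62.83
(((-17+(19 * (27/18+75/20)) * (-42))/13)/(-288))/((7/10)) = 42065/26208 = 1.61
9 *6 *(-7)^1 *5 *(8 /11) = -15120/11 = -1374.55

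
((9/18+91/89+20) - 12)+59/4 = 8641/356 = 24.27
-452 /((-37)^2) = -452/1369 = -0.33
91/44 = 2.07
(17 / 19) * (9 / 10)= 153/190 = 0.81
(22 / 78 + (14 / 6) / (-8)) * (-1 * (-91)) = -7/8 = -0.88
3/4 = 0.75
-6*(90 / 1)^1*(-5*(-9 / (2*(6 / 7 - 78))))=315/2 = 157.50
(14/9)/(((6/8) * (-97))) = -56/2619 = -0.02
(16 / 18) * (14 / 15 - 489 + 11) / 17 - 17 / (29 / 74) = -4547302/66555 = -68.32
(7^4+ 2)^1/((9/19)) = 5073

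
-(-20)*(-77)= -1540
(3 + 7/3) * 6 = 32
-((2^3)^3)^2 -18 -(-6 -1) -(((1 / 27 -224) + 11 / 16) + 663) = -113440921/432 = -262594.72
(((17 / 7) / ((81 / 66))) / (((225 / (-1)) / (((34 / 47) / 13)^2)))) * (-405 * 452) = 195419488/39198705 = 4.99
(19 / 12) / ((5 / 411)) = 2603/20 = 130.15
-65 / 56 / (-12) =0.10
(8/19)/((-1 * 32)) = -1/76 = -0.01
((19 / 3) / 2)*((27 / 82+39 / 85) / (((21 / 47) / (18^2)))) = 44147241/24395 = 1809.68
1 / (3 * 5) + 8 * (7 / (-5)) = -167/15 = -11.13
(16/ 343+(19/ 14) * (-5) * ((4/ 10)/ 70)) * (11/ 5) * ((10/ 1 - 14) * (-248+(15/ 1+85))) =10.25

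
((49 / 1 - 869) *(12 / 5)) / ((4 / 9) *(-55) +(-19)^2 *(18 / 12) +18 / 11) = -389664/102701 = -3.79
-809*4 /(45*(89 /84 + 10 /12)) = -90608/2385 = -37.99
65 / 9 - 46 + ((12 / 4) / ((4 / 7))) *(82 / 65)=-37621/1170 = -32.15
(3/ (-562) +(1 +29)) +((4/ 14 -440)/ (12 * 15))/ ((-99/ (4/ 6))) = 19480513/649110 = 30.01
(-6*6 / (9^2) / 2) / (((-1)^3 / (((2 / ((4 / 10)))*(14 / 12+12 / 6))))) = 95/27 = 3.52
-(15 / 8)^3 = -3375/512 = -6.59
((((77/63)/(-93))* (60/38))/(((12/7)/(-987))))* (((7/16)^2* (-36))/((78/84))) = -43446095/490048 = -88.66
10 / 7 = 1.43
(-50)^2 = 2500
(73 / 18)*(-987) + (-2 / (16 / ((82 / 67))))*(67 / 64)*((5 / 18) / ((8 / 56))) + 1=-18441883/4608 = -4002.14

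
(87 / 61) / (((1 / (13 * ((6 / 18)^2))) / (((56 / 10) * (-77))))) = -812812/915 = -888.32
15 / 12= 5/4 = 1.25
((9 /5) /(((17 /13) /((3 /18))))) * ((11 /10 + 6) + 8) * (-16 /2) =-11778/425 = -27.71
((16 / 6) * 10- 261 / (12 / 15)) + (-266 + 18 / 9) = -6763/12 = -563.58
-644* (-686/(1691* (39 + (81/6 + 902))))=0.27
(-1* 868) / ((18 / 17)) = -7378/9 = -819.78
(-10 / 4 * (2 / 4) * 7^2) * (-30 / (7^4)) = 75/98 = 0.77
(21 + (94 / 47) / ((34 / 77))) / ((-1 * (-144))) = 217/1224 = 0.18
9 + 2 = 11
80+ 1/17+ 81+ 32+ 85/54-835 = -587857/918 = -640.37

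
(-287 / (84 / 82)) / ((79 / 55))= -92455/474 = -195.05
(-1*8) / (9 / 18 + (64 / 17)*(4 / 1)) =-272/529 = -0.51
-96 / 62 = -1.55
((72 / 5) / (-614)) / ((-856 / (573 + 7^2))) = 2799/164245 = 0.02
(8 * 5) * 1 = 40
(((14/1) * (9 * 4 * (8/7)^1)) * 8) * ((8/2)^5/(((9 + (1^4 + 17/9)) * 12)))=3538944/107 = 33074.24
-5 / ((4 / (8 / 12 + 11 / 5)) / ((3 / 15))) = -43/60 = -0.72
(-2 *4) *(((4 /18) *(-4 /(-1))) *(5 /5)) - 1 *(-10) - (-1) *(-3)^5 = -240.11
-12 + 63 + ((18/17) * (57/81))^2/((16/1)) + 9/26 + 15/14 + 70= 115933411/946764 = 122.45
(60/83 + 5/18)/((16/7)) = 10465/23904 = 0.44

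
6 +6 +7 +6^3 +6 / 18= 706/3 = 235.33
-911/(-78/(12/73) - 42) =1822/1033 = 1.76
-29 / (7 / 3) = -87/7 = -12.43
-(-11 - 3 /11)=11.27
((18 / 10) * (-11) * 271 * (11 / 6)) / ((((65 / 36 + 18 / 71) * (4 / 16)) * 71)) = -269.16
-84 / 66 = -1.27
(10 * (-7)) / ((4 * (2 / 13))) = -455/4 = -113.75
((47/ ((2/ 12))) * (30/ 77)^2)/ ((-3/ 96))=-8121600/5929 = -1369.81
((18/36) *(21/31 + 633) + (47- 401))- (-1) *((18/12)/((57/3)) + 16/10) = -208991/5890 = -35.48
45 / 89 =0.51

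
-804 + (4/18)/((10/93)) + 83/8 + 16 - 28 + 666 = -16507/120 = -137.56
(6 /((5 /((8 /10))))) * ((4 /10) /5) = 0.08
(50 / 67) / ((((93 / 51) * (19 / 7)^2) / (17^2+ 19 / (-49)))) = 12020700/749797 = 16.03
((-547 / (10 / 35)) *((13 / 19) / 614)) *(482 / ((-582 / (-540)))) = -539831565/565801 = -954.10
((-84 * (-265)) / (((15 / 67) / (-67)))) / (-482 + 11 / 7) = 46631732/3363 = 13866.11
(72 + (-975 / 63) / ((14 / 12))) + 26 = 84.73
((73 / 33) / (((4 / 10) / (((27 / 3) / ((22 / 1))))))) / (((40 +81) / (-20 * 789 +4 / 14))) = -60475755/204974 = -295.04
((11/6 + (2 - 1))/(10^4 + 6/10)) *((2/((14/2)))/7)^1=85/7350441 = 0.00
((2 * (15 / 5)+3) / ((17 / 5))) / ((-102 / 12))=-90/289 = -0.31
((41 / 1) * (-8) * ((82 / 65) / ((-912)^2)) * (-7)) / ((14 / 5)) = 1681/1351584 = 0.00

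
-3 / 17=-0.18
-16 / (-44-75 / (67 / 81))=1072/9023 = 0.12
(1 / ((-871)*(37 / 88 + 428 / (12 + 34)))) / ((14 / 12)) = -4048/40002417 = 0.00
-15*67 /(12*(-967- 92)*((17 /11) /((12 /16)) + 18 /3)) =3685/375592 = 0.01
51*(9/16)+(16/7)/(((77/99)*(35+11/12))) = 9721269/337904 = 28.77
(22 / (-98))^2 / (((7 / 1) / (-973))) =-16819/2401 = -7.00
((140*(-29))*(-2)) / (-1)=-8120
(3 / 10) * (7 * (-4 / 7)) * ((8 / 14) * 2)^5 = -196608/84035 = -2.34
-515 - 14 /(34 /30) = -8965/17 = -527.35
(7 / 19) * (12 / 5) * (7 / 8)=147/190 = 0.77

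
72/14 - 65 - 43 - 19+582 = 3221/7 = 460.14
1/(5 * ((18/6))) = 1/15 = 0.07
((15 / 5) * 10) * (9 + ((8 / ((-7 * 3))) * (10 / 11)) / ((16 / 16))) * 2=39980/77 = 519.22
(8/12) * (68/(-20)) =-34/15 = -2.27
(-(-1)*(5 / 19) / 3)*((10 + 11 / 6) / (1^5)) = 355/342 = 1.04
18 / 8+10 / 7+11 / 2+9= 509/28 = 18.18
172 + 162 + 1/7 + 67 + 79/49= 19735/49 = 402.76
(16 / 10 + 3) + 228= 1163/5 = 232.60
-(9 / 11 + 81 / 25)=-1116/275 = -4.06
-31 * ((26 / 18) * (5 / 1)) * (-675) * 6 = 906750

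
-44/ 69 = -0.64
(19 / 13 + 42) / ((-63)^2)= 565/51597 = 0.01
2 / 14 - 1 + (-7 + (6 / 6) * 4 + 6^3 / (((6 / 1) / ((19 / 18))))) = 239/7 = 34.14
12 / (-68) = -3/17 = -0.18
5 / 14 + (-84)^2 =98789/14 = 7056.36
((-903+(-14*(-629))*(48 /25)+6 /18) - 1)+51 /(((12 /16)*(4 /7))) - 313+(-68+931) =1250464/75 = 16672.85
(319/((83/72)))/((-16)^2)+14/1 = 40055/2656 = 15.08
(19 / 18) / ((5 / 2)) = 19/45 = 0.42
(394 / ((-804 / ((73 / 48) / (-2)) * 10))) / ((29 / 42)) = 100667/1865280 = 0.05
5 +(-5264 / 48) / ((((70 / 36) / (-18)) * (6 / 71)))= 60091/5 = 12018.20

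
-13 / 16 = -0.81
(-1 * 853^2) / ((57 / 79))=-57481111/57 = -1008440.54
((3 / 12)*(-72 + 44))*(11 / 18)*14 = -539/9 = -59.89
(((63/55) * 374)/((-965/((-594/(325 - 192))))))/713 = 181764/65364275 = 0.00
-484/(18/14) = -3388/9 = -376.44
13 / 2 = 6.50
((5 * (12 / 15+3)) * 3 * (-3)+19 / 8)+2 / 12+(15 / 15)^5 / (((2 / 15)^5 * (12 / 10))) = 3764531/192 = 19606.93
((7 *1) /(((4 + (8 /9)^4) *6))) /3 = 5103/60680 = 0.08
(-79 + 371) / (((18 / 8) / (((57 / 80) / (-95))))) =-73/75 = -0.97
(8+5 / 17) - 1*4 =73/17 = 4.29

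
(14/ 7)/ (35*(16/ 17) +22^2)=17/4394 = 0.00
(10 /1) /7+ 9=73/7 = 10.43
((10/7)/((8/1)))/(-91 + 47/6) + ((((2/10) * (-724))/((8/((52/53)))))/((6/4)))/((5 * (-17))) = 64738607/472078950 = 0.14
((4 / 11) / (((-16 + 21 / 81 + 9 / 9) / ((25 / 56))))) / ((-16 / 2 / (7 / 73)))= 675/5113504 = 0.00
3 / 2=1.50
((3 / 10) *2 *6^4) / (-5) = -3888/25 = -155.52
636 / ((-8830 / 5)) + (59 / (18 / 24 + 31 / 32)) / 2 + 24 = 1981622/48565 = 40.80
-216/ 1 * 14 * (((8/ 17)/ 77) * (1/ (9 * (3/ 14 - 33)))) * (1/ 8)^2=28/28611 = 0.00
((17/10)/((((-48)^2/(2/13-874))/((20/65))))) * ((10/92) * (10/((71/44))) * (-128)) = 598400/34983 = 17.11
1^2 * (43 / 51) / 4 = 43/204 = 0.21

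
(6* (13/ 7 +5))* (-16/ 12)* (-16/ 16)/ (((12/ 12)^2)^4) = 384/7 = 54.86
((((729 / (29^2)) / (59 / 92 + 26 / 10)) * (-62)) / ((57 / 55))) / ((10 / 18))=-228701880/7941563 = -28.80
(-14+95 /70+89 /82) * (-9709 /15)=4600679/615 = 7480.78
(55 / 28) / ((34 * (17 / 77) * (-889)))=-605/2055368 = 0.00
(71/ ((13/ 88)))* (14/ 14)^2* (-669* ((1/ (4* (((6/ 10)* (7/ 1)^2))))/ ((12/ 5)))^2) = -108851875/26968032 = -4.04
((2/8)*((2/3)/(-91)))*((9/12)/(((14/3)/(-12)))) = 9/2548 = 0.00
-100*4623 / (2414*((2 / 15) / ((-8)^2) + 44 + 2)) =-110952000/26651767 = -4.16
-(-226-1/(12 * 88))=226.00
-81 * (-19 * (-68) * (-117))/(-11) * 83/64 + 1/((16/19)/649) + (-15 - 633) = -63511825/44 = -1443450.57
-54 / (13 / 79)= -4266/13 = -328.15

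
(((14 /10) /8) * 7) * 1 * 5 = 49/8 = 6.12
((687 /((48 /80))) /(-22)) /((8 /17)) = -19465/176 = -110.60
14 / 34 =0.41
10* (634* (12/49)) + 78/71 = 5405502/3479 = 1553.75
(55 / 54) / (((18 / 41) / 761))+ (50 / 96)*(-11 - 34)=6773095/3888 = 1742.05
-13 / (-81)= 13/81 = 0.16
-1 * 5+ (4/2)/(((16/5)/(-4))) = -15/2 = -7.50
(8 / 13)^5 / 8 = 4096/371293 = 0.01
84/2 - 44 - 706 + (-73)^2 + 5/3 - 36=13760/3 = 4586.67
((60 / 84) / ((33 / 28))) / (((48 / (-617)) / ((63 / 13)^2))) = -1360485/7436 = -182.96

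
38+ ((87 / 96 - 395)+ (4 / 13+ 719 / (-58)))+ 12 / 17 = -75365067/205088 = -367.48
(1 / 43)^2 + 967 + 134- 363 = 1364563/1849 = 738.00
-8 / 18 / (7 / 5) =-20/63 = -0.32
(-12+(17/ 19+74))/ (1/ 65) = 77675/19 = 4088.16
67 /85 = 0.79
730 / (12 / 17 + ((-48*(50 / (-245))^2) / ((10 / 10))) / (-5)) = 14898205/22566 = 660.21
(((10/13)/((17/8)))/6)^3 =64000/291434247 = 0.00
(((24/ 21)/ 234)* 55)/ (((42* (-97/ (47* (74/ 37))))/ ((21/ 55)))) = -188/79443 = 0.00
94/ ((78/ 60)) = 940/13 = 72.31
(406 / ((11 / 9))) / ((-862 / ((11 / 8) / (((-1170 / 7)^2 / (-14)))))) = 69629/262220400 = 0.00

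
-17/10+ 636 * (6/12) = 3163/10 = 316.30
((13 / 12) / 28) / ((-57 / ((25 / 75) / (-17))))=13/976752 = 0.00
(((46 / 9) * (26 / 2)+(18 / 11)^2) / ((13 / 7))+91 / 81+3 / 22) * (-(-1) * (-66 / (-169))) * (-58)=-568722422/652509 = -871.59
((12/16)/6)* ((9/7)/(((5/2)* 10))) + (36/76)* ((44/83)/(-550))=2637/441560 = 0.01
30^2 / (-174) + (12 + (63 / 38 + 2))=11555/1102 = 10.49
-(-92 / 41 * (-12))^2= -1218816/1681 = -725.05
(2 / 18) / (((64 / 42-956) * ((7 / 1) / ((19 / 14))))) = -19/841848 = 0.00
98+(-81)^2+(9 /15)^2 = 166484/25 = 6659.36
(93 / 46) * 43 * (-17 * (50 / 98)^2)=-42489375/110446 = -384.71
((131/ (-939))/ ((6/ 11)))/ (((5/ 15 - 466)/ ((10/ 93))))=655/11090529 = 0.00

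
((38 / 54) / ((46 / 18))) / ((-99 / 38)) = -0.11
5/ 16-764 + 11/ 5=-60919/80 = -761.49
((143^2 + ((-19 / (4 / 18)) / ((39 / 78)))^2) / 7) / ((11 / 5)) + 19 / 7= 248659/77 = 3229.34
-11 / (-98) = 0.11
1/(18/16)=8/9 = 0.89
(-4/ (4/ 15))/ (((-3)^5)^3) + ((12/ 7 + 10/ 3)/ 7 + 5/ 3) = 559607618/234365481 = 2.39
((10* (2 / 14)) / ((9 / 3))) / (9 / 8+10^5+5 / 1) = 80/16801029 = 0.00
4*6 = 24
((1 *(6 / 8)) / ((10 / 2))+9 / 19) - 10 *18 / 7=-66741/2660 = -25.09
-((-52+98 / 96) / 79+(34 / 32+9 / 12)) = -2213/1896 = -1.17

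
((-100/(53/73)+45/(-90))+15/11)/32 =-159593/37312 = -4.28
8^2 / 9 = 7.11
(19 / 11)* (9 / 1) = 171/11 = 15.55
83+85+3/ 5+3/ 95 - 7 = 3071/19 = 161.63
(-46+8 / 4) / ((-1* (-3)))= -14.67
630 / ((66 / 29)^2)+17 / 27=798859/6534 = 122.26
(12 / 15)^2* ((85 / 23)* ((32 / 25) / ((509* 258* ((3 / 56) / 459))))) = 0.20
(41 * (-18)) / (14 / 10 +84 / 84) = -615/2 = -307.50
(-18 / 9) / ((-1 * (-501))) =-2/501 = 0.00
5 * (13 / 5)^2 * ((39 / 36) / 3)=2197/180 = 12.21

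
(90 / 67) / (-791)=-90/52997 = 0.00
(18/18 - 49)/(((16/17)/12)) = -612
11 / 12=0.92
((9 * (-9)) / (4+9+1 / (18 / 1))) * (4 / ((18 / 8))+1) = -17.23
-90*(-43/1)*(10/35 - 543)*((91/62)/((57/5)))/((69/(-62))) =106182050/437 = 242979.52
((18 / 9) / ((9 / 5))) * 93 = 310/3 = 103.33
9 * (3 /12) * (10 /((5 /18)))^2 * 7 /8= 5103/2 = 2551.50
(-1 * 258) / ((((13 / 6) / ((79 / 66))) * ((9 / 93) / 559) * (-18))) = 4528201/99 = 45739.40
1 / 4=0.25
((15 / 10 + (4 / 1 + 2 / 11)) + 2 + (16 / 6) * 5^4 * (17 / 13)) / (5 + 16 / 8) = 312.45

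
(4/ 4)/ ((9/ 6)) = 0.67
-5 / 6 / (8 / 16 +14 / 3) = -0.16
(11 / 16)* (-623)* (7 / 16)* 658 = -15782459/128 = -123300.46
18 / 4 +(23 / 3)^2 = 1139/18 = 63.28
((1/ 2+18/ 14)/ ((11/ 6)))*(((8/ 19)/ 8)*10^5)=7500000/1463 = 5126.45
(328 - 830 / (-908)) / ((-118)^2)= 149327/6321496 = 0.02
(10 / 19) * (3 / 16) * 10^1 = 75/76 = 0.99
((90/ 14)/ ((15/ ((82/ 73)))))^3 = 14886936/133432831 = 0.11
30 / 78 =5/13 = 0.38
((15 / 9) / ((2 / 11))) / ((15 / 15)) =55/6 = 9.17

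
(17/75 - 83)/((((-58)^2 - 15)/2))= -12416/251175 = -0.05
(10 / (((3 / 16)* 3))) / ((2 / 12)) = 320/3 = 106.67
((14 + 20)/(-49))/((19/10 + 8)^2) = -3400/480249 = -0.01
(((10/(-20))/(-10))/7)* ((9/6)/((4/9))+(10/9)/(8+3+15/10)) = 1247/50400 = 0.02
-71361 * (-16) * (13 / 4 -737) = -837778140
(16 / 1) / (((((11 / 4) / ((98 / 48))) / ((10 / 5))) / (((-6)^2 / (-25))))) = -9408/275 = -34.21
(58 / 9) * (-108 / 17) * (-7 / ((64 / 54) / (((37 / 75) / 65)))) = 202797/110500 = 1.84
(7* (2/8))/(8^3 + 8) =7/2080 = 0.00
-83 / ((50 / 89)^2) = -657443/2500 = -262.98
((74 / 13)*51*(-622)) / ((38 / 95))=-5868570/13 = -451428.46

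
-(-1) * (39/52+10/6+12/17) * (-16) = -2548/51 = -49.96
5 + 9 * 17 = 158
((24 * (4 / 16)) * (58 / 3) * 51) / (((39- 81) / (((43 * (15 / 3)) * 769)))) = -163020310/7 = -23288615.71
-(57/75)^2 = -361/625 = -0.58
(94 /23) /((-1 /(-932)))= 87608/23 = 3809.04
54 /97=0.56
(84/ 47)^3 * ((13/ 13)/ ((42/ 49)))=691488/103823 = 6.66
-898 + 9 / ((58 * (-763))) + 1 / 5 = -198656251/221270 = -897.80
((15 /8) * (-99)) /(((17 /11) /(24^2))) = -1176120/17 = -69183.53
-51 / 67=-0.76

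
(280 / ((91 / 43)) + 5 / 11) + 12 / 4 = 19414/143 = 135.76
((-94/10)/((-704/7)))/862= 329/3034240 = 0.00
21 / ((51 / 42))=294/17 = 17.29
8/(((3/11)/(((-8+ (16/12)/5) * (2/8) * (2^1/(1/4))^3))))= -1306624/45 = -29036.09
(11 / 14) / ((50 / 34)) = 187/350 = 0.53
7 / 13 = 0.54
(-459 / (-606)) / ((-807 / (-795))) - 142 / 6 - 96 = -118.92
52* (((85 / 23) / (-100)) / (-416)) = 17/3680 = 0.00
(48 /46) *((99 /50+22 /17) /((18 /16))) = 3.04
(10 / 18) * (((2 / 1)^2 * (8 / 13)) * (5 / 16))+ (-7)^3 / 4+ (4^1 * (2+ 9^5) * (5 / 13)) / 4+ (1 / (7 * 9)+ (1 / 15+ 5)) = 41189663/1820 = 22631.68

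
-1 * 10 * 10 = -100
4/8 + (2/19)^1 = 23/38 = 0.61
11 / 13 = 0.85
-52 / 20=-13/5 = -2.60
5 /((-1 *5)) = -1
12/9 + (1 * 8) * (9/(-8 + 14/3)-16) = -2224/15 = -148.27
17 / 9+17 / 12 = 3.31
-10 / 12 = -0.83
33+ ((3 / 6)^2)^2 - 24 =145/16 = 9.06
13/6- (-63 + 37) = 169/6 = 28.17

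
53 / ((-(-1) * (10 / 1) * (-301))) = -53/3010 = -0.02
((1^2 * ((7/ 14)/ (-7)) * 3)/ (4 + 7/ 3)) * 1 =-9/266 = -0.03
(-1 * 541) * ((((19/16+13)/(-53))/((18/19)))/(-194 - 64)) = -2333333/3938112 = -0.59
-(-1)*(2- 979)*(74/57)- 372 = -93502/57 = -1640.39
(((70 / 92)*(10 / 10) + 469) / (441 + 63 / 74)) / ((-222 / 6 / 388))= -133084/11937 = -11.15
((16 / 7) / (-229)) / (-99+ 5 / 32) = 512/5070289 = 0.00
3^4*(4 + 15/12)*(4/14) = 243/2 = 121.50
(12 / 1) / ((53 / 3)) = 0.68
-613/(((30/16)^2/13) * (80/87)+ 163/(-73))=67481492/218429 = 308.94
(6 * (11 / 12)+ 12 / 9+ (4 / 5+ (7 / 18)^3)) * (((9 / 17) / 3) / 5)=224303/826200 = 0.27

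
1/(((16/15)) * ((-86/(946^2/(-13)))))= 78045/104 = 750.43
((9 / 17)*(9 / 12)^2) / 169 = 81/45968 = 0.00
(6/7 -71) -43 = -792/7 = -113.14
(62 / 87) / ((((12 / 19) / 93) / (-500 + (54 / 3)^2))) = -1606792/87 = -18468.87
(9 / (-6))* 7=-21/2 = -10.50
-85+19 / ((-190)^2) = -161499/1900 = -85.00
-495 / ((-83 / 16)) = 7920/83 = 95.42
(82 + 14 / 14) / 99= 0.84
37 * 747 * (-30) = -829170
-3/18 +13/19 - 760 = -86581/114 = -759.48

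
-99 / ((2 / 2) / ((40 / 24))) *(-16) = 2640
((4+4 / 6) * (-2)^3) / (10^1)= -56/15 = -3.73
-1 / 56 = -0.02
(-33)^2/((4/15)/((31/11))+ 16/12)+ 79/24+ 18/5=958052/1245 = 769.52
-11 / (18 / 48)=-88/3 = -29.33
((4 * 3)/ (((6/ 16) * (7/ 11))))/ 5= 352/35 = 10.06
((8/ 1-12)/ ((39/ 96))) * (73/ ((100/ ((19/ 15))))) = -44384/4875 = -9.10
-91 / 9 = -10.11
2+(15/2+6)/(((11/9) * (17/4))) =860/187 = 4.60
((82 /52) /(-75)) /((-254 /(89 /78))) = 3649/38633400 = 0.00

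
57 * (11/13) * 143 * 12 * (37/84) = 36455.57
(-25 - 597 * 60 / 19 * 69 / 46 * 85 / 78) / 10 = -76735/247 = -310.67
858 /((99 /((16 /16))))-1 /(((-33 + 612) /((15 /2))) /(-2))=5033/579 = 8.69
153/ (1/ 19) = 2907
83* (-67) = -5561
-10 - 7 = -17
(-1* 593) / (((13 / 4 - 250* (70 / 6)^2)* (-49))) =-21348/60019267 = 0.00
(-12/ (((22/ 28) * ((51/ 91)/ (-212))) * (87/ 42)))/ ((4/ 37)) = 139905584/5423 = 25798.56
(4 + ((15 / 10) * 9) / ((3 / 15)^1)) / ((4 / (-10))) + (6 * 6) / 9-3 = -711/4 = -177.75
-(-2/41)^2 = -4/1681 = 0.00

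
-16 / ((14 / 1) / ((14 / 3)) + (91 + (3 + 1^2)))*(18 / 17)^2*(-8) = 20736/14161 = 1.46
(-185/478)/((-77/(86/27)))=7955/496881 = 0.02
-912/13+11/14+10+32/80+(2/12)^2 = -58.94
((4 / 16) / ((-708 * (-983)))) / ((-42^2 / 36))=-1/136408944 = 0.00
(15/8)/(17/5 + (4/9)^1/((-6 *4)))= 2025/3652 = 0.55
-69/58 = -1.19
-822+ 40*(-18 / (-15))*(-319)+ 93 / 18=-96773/6 = -16128.83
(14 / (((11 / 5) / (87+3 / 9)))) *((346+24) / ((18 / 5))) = 16964500/297 = 57119.53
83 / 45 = 1.84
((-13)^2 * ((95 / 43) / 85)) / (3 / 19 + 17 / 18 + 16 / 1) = 1098162/4275619 = 0.26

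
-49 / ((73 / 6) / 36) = -10584/73 = -144.99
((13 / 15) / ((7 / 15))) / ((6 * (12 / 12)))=0.31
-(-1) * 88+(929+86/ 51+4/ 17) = 51965/51 = 1018.92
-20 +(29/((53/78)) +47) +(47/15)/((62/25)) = 699353/9858 = 70.94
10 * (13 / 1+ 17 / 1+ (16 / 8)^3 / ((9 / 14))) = 3820/9 = 424.44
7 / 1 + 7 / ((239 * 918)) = 1535821/219402 = 7.00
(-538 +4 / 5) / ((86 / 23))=-30889/215 = -143.67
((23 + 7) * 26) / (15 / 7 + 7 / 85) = 116025/331 = 350.53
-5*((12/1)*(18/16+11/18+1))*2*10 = -9850/3 = -3283.33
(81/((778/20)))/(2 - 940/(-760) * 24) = 7695/117089 = 0.07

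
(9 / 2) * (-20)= -90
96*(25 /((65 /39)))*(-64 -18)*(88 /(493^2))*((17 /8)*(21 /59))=-27276480/843523 = -32.34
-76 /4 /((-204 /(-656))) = -3116/51 = -61.10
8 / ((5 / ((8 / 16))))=4/5 = 0.80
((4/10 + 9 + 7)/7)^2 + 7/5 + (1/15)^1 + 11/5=33647/3675 = 9.16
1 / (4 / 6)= 3/2 = 1.50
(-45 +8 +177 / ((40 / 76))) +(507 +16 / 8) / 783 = 2348609/7830 = 299.95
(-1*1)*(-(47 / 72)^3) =103823/373248 = 0.28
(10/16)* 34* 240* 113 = 576300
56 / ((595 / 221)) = 104/5 = 20.80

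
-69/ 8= -8.62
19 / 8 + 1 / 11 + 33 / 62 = 8179/2728 = 3.00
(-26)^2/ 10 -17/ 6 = 1943/30 = 64.77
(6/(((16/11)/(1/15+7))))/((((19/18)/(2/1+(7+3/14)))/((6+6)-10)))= 676863/1330 = 508.92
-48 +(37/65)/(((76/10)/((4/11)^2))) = -1434280/29887 = -47.99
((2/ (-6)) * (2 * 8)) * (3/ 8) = -2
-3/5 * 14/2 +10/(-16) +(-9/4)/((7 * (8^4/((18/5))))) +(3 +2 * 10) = 1042211/57344 = 18.17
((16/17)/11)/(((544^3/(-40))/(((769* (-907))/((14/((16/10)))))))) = 697483/411591488 = 0.00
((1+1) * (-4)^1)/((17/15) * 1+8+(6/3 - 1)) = -15/19 = -0.79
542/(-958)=-271/479 = -0.57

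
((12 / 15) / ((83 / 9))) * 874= 31464/415 = 75.82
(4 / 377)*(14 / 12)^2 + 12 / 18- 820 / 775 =-0.38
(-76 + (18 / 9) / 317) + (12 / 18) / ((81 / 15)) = -75.87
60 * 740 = 44400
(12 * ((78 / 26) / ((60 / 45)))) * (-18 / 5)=-486/5 = -97.20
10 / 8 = 5/4 = 1.25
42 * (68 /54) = 476/9 = 52.89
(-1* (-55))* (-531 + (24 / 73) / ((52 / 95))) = -27684195/949 = -29171.97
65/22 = 2.95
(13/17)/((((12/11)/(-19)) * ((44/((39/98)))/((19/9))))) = -61009/239904 = -0.25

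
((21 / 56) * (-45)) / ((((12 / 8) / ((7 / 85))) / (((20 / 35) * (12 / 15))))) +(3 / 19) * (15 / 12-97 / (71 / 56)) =-12.31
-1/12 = -0.08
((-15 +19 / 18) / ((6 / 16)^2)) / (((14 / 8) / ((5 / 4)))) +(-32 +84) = -10676/567 = -18.83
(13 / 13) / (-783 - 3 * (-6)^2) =-1/891 = 0.00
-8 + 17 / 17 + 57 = 50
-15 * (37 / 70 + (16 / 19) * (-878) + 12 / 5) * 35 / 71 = 14691975/2698 = 5445.51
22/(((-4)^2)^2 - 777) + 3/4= 1475/2084 = 0.71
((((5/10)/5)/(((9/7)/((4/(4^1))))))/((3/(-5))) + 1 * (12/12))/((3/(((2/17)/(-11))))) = -47/15147 = 0.00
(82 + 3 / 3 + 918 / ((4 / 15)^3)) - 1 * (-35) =1552901/32 = 48528.16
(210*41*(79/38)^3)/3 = 707510965/27436 = 25787.69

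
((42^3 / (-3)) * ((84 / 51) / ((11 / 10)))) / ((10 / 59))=-40797792/187 = -218170.01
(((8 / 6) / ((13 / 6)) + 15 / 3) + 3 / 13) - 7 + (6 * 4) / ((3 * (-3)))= -149/39 = -3.82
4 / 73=0.05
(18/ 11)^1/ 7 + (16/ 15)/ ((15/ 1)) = 5282/17325 = 0.30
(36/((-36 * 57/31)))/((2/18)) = -93/19 = -4.89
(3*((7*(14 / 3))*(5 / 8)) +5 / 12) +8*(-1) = 161/3 = 53.67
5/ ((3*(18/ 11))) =55/54 = 1.02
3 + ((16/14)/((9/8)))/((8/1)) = 197/63 = 3.13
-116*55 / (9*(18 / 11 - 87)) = 8.30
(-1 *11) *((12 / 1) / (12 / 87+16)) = -319/39 = -8.18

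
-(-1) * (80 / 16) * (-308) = -1540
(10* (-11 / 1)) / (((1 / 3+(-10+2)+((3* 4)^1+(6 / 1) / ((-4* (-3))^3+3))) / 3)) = -571230/7507 = -76.09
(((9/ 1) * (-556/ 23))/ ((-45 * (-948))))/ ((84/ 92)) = -139/24885 = -0.01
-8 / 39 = -0.21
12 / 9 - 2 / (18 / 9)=1/3 = 0.33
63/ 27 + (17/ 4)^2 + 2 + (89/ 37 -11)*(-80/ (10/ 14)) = 1749343/1776 = 984.99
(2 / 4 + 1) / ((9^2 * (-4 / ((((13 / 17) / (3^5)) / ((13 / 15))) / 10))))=-1/594864 = 0.00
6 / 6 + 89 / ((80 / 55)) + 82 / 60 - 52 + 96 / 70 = 4343/336 = 12.93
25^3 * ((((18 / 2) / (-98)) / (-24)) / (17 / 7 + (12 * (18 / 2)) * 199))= 46875/16851632 = 0.00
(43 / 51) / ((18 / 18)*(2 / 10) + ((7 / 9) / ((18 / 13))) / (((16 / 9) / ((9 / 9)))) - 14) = -20640/330089 = -0.06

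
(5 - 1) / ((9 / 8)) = 32/9 = 3.56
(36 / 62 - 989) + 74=-28347/31 = -914.42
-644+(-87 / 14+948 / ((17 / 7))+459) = 47395/238 = 199.14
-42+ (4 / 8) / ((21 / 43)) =-1721/42 = -40.98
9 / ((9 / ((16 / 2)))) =8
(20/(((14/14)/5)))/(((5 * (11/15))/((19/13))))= 39.86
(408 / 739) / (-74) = -204/27343 = -0.01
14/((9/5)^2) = 350/81 = 4.32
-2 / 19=-0.11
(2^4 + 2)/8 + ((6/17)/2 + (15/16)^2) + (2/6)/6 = 131641/39168 = 3.36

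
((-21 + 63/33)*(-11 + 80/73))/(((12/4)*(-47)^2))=50610/1773827 = 0.03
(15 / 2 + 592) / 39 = 1199/78 = 15.37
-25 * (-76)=1900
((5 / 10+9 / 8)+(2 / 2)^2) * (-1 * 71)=-1491/8 = -186.38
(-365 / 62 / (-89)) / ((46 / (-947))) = -1.36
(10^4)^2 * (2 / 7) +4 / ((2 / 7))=28571442.57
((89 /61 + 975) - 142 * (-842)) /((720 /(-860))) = -79044406/549 = -143978.88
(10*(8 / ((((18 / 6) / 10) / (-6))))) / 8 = -200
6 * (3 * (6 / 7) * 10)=1080/7 = 154.29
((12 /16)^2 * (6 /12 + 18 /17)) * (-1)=-477/544 = -0.88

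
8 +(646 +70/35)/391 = 3776/391 = 9.66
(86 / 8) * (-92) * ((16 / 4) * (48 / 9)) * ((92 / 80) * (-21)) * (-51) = -25986172.80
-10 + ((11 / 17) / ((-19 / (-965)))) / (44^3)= -25012155/2501312 = -10.00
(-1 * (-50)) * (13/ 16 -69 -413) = -192475/8 = -24059.38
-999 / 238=-4.20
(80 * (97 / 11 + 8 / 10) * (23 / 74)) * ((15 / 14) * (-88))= -5840160/259 = -22548.88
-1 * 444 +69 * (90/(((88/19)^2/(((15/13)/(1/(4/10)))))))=-7811877/25168 = -310.39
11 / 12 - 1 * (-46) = 563/12 = 46.92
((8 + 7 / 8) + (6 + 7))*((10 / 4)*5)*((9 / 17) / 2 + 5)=783125/544 = 1439.57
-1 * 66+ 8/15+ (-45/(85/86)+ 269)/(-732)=-4092331/62220 = -65.77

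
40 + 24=64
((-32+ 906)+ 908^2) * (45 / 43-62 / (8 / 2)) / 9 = -1325445.91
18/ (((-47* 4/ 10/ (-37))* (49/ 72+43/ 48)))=239760/10669 = 22.47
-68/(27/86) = -5848/27 = -216.59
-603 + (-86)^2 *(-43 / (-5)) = 63002.60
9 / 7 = 1.29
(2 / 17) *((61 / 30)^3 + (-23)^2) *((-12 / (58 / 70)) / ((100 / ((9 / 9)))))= -9.16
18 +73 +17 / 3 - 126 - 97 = -379/3 = -126.33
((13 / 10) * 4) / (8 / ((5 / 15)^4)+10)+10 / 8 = 8277/6580 = 1.26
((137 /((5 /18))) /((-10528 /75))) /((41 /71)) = -1313145/215824 = -6.08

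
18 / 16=9/8 = 1.12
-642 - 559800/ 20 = -28632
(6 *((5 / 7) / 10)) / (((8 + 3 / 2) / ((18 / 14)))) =54/931 = 0.06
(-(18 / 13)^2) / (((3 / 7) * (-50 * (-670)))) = -189/1415375 = 0.00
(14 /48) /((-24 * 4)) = -7/2304 = 0.00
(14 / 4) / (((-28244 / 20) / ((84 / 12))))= -245/14122 = -0.02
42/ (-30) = -7/5 = -1.40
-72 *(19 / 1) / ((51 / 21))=-563.29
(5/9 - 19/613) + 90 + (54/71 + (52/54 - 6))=101351938/1175121 = 86.25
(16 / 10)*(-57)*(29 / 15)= -4408/25 = -176.32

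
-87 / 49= -1.78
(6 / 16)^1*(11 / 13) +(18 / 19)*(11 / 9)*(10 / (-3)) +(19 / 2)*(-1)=-77315/5928 = -13.04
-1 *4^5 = -1024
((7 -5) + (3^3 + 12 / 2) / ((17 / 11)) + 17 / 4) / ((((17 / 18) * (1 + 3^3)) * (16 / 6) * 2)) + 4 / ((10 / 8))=4396499/1294720 = 3.40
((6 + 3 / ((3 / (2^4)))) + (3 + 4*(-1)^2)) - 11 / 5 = 134/5 = 26.80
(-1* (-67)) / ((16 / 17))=1139/16 = 71.19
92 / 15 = 6.13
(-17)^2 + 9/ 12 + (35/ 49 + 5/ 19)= 154667/532 = 290.73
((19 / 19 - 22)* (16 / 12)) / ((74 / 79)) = -1106/37 = -29.89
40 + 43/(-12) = 437/12 = 36.42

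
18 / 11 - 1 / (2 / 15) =-129/22 = -5.86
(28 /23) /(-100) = -7/575 = -0.01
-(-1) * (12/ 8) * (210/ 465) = 21/31 = 0.68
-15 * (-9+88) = -1185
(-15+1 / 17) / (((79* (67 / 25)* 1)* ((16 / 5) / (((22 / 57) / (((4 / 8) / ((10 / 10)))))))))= -174625/10257834 = -0.02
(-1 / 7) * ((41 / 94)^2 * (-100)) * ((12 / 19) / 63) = 168100/6169737 = 0.03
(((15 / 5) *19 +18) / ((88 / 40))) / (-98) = -375/1078 = -0.35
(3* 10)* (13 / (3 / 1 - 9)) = -65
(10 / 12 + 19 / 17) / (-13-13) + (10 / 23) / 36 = -11521/182988 = -0.06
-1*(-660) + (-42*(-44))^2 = 3415764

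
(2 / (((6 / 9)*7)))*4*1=12/7 = 1.71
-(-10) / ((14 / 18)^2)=810/49 = 16.53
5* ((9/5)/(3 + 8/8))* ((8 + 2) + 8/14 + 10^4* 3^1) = 945333/14 = 67523.79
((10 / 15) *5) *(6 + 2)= 80/3 = 26.67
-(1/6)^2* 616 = -154/9 = -17.11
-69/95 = -0.73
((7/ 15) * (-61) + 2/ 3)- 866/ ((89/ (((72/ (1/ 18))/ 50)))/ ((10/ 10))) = -623023/2225 = -280.01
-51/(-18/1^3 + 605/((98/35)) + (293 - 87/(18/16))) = -2142/17377 = -0.12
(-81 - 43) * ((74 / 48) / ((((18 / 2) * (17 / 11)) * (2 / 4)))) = -12617/459 = -27.49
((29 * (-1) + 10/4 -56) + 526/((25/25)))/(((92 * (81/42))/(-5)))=-31045/2484 = -12.50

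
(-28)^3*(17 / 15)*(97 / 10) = -18099424/75 = -241325.65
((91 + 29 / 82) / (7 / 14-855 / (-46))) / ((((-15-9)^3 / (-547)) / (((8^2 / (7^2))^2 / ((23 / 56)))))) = 43707488/55562913 = 0.79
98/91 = 14/13 = 1.08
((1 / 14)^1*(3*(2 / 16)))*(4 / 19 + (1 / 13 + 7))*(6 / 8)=0.15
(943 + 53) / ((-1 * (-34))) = 498/17 = 29.29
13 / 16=0.81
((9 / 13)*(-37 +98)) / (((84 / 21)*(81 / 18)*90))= 61/2340 = 0.03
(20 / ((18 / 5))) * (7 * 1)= 350/9 = 38.89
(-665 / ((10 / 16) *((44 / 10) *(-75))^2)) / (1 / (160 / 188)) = -2128/255915 = -0.01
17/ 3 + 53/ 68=1315/204 = 6.45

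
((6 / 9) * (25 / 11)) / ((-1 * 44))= -25/726 = -0.03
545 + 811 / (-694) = 377419/694 = 543.83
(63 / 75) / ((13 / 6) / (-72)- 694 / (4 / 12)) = -1296/3212275 = 0.00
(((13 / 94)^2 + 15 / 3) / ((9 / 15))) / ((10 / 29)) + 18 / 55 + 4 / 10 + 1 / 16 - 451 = -165602979/388784 = -425.95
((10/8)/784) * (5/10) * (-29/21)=-145/131712 = 0.00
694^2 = 481636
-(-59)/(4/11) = 649/4 = 162.25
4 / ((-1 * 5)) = -4/5 = -0.80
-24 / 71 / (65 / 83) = -1992/4615 = -0.43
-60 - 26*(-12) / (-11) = -972/11 = -88.36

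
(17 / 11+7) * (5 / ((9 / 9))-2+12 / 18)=94/3 = 31.33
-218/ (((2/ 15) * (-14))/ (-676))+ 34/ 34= -552623/7 = -78946.14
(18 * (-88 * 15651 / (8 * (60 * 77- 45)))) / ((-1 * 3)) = 344322/1525 = 225.78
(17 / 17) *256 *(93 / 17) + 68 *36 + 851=79891/17 = 4699.47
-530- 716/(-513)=-271174/513 = -528.60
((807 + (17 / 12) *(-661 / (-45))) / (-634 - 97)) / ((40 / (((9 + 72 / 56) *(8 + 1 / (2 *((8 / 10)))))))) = -10281391/4093600 = -2.51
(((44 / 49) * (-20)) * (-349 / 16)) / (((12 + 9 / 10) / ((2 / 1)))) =60.73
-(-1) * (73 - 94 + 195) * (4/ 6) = 116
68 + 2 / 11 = 750/11 = 68.18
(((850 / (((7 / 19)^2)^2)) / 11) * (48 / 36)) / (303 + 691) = 221545700/39378801 = 5.63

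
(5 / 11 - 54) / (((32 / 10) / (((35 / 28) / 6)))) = -14725/4224 = -3.49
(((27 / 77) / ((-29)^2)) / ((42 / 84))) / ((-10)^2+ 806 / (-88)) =216/23530339 = 0.00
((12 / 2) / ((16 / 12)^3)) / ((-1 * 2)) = -81/64 = -1.27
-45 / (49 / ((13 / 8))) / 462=-195/60368 = 0.00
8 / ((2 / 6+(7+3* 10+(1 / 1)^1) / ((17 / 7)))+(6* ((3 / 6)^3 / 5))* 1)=8160/16453 = 0.50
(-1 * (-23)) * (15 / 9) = 38.33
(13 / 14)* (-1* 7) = -13/2 = -6.50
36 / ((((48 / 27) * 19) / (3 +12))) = 1215/76 = 15.99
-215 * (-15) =3225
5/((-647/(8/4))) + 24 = 15518/647 = 23.98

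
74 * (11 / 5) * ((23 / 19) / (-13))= -18722/1235 = -15.16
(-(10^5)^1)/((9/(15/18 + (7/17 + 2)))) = -16550000/459 = -36056.64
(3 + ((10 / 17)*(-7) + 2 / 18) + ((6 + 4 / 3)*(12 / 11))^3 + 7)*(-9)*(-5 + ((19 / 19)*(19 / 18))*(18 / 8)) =1664313/136 = 12237.60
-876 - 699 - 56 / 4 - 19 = -1608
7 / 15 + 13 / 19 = 1.15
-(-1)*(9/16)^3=0.18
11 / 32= 0.34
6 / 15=2/5 = 0.40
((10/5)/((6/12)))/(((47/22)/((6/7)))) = 1.60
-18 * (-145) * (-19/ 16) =-24795/8 = -3099.38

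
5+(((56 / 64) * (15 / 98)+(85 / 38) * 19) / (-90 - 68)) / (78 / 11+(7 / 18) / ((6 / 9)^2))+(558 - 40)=810917551/1550612 = 522.97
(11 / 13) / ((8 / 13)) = 11/8 = 1.38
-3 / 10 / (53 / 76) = -114/265 = -0.43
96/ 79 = 1.22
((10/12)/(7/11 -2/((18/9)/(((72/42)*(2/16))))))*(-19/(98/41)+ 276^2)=82109159/546 = 150383.08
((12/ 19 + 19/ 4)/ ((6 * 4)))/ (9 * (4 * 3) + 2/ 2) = 409/198816 = 0.00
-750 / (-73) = 750/73 = 10.27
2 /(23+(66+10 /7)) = 14/633 = 0.02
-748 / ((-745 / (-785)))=-117436/149 = -788.16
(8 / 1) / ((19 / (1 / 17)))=0.02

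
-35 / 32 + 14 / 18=-91/288 = -0.32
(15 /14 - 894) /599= -12501/8386 = -1.49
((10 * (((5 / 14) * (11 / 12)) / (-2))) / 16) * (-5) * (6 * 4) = 1375/112 = 12.28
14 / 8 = 7/4 = 1.75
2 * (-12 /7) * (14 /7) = -48/7 = -6.86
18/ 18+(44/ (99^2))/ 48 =10693/10692 = 1.00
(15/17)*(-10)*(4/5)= -120/17 = -7.06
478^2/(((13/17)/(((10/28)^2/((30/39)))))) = 4855285/98 = 49543.72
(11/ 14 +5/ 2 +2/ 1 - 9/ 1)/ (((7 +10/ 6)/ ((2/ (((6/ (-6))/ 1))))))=6/7 = 0.86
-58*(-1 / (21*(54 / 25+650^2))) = 25/3824373 = 0.00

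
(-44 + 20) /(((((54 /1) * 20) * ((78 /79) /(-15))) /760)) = 30020/117 = 256.58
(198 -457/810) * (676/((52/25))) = 10394995/162 = 64166.64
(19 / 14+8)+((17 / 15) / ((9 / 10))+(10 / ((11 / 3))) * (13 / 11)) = 632993/45738 = 13.84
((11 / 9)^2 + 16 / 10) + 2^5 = 14213/405 = 35.09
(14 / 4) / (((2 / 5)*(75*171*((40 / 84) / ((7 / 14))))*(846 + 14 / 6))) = 49/58026000 = 0.00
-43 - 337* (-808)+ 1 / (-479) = 272253.00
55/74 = 0.74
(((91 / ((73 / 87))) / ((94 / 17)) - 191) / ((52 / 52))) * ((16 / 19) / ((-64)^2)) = -1176053/33376768 = -0.04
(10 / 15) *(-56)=-112/3 = -37.33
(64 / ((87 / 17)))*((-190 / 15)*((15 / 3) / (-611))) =1.30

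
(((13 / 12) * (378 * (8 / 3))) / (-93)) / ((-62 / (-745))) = -135590/961 = -141.09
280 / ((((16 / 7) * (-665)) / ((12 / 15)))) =-14/95 = -0.15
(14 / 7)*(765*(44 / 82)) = 33660/41 = 820.98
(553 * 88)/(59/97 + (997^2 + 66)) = 2360204/48212667 = 0.05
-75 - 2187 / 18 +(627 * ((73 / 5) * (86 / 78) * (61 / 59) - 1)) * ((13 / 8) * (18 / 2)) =169033677/1180 = 143248.88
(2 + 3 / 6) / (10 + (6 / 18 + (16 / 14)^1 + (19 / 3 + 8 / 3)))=0.12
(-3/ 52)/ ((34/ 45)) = -135/1768 = -0.08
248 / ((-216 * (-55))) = 31/1485 = 0.02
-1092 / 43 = -25.40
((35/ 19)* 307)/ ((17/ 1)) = 10745/323 = 33.27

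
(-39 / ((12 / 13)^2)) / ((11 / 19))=-41743/528 = -79.06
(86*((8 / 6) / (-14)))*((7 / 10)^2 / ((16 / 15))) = -301/80 = -3.76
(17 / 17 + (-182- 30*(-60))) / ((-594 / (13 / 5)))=-21047/2970 = -7.09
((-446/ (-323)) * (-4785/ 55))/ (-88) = 19401/14212 = 1.37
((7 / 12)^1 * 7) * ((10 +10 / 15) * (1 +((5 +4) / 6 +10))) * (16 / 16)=4900/9 = 544.44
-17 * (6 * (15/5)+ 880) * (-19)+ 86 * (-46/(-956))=69323895/239 = 290058.14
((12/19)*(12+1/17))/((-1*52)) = -615/4199 = -0.15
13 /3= 4.33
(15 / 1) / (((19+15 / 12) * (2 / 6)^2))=20/3 = 6.67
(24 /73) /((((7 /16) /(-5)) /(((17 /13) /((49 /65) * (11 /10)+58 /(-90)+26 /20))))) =-7344000/2219273 = -3.31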